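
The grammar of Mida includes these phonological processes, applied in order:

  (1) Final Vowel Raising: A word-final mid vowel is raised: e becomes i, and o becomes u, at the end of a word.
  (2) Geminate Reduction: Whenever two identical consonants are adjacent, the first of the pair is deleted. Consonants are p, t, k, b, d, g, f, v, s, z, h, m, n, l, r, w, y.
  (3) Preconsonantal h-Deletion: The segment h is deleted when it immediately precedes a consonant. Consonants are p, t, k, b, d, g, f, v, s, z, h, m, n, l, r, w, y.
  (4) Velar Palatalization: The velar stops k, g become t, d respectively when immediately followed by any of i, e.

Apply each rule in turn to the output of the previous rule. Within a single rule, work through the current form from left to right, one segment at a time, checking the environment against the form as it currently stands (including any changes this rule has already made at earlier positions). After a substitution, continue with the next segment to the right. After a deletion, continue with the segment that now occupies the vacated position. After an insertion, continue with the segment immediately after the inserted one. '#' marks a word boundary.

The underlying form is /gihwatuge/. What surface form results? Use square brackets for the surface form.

(1) Final Vowel Raising: [gihwatuge] → [gihwatugi]
(2) Geminate Reduction: no change — [gihwatugi]
(3) Preconsonantal h-Deletion: [gihwatugi] → [giwatugi]
(4) Velar Palatalization: [giwatugi] → [diwatudi]

[diwatudi]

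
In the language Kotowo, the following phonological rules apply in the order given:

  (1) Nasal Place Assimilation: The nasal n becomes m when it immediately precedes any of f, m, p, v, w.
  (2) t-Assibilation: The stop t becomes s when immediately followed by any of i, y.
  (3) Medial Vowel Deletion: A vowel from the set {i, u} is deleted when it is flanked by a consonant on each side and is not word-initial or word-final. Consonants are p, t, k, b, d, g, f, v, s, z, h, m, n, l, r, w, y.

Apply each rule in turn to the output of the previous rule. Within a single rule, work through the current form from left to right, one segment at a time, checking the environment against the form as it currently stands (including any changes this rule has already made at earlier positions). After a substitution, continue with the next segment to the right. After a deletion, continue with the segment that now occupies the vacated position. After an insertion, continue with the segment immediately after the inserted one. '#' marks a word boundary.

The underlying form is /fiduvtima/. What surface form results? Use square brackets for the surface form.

[fdvsma]

(1) Nasal Place Assimilation: no change — [fiduvtima]
(2) t-Assibilation: [fiduvtima] → [fiduvsima]
(3) Medial Vowel Deletion: [fiduvsima] → [fdvsma]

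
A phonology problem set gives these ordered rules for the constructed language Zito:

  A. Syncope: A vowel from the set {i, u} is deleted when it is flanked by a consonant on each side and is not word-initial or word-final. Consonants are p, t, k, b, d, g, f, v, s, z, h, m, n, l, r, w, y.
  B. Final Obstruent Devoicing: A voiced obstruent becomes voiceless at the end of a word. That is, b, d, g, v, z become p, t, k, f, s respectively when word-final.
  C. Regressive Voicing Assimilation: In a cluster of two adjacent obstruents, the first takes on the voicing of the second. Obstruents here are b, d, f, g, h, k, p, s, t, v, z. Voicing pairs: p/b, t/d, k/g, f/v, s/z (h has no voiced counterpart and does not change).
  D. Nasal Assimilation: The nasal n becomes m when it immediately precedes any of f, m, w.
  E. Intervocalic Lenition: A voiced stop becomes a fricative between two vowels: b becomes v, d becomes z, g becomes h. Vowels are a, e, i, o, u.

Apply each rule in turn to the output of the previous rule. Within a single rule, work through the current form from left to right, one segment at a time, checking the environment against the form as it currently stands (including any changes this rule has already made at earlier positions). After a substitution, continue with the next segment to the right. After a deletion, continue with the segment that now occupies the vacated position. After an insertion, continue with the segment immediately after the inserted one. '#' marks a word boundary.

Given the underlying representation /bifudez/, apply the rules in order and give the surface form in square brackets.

[pvdes]

A Syncope: [bifudez] → [bfdez]
B Final Obstruent Devoicing: [bfdez] → [bfdes]
C Regressive Voicing Assimilation: [bfdes] → [pvdes]
D Nasal Assimilation: no change — [pvdes]
E Intervocalic Lenition: no change — [pvdes]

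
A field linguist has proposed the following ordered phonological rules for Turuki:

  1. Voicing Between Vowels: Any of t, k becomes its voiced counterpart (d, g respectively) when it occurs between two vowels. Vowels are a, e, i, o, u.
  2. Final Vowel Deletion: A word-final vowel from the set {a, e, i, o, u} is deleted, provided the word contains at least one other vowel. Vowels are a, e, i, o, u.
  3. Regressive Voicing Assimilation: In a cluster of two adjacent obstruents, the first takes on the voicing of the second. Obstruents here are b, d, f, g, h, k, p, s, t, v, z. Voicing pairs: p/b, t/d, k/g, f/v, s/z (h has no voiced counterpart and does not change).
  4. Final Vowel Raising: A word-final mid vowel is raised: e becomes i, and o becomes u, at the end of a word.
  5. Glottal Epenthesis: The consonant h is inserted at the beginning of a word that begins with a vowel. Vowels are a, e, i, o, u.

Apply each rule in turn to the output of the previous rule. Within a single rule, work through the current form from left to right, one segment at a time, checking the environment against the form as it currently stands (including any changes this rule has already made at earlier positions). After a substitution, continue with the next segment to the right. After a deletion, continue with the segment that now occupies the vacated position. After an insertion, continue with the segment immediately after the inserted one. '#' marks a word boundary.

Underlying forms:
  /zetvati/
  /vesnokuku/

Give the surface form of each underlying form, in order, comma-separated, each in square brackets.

[zedvad], [vesnogug]

/zetvati/:
  1 Voicing Between Vowels: [zetvati] → [zetvadi]
  2 Final Vowel Deletion: [zetvadi] → [zetvad]
  3 Regressive Voicing Assimilation: [zetvad] → [zedvad]
  4 Final Vowel Raising: no change — [zedvad]
  5 Glottal Epenthesis: no change — [zedvad]
/vesnokuku/:
  1 Voicing Between Vowels: [vesnokuku] → [vesnogugu]
  2 Final Vowel Deletion: [vesnogugu] → [vesnogug]
  3 Regressive Voicing Assimilation: no change — [vesnogug]
  4 Final Vowel Raising: no change — [vesnogug]
  5 Glottal Epenthesis: no change — [vesnogug]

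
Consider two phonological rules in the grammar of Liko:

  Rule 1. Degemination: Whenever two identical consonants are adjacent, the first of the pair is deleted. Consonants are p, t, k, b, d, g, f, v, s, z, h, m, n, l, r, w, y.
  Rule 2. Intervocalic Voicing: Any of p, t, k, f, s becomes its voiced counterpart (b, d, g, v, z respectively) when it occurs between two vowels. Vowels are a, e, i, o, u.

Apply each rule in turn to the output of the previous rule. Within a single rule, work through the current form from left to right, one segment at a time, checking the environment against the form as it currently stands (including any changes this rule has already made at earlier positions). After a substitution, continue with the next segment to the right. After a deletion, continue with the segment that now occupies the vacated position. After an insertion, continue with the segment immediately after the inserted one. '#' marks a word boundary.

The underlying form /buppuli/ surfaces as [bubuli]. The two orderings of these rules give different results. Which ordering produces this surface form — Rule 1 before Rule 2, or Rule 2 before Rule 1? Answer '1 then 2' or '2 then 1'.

1 then 2

Order 1 then 2:
  1 Degemination: [buppuli] → [bupuli]
  2 Intervocalic Voicing: [bupuli] → [bubuli]
  result: [bubuli]
Order 2 then 1:
  2 Intervocalic Voicing: no change — [buppuli]
  1 Degemination: [buppuli] → [bupuli]
  result: [bupuli]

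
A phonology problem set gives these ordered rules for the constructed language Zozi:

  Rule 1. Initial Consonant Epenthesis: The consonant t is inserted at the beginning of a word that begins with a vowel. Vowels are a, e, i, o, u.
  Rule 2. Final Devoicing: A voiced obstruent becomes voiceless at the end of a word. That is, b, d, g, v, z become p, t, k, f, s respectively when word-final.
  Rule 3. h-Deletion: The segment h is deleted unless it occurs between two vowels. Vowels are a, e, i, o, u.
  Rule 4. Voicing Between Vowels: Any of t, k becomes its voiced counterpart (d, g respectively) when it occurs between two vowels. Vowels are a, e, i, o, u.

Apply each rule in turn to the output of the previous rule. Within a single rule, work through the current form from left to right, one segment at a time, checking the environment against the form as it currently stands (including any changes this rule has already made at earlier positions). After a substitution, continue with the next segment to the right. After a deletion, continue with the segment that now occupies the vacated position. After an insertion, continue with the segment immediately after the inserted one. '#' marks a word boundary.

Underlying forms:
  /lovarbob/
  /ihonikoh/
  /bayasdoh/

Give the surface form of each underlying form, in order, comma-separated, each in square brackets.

[lovarbop], [tihonigo], [bayasdo]

/lovarbob/:
  Rule 1 Initial Consonant Epenthesis: no change — [lovarbob]
  Rule 2 Final Devoicing: [lovarbob] → [lovarbop]
  Rule 3 h-Deletion: no change — [lovarbop]
  Rule 4 Voicing Between Vowels: no change — [lovarbop]
/ihonikoh/:
  Rule 1 Initial Consonant Epenthesis: [ihonikoh] → [tihonikoh]
  Rule 2 Final Devoicing: no change — [tihonikoh]
  Rule 3 h-Deletion: [tihonikoh] → [tihoniko]
  Rule 4 Voicing Between Vowels: [tihoniko] → [tihonigo]
/bayasdoh/:
  Rule 1 Initial Consonant Epenthesis: no change — [bayasdoh]
  Rule 2 Final Devoicing: no change — [bayasdoh]
  Rule 3 h-Deletion: [bayasdoh] → [bayasdo]
  Rule 4 Voicing Between Vowels: no change — [bayasdo]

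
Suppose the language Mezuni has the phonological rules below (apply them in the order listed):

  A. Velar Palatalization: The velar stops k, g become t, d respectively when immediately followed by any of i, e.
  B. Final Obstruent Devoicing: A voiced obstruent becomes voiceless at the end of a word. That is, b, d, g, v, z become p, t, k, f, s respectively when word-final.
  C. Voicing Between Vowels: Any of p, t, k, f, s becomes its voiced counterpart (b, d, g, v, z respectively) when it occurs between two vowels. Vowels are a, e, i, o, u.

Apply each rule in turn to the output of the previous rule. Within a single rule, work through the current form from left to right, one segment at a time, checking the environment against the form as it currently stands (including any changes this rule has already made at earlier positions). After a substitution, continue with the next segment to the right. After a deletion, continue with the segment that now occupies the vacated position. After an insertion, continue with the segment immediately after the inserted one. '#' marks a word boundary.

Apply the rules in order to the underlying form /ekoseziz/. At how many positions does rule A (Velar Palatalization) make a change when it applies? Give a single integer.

0

A Velar Palatalization: no change — [ekoseziz]
B Final Obstruent Devoicing: [ekoseziz] → [ekosezis]
C Voicing Between Vowels: [ekosezis] → [egozezis]
Rule A changed 0 position(s).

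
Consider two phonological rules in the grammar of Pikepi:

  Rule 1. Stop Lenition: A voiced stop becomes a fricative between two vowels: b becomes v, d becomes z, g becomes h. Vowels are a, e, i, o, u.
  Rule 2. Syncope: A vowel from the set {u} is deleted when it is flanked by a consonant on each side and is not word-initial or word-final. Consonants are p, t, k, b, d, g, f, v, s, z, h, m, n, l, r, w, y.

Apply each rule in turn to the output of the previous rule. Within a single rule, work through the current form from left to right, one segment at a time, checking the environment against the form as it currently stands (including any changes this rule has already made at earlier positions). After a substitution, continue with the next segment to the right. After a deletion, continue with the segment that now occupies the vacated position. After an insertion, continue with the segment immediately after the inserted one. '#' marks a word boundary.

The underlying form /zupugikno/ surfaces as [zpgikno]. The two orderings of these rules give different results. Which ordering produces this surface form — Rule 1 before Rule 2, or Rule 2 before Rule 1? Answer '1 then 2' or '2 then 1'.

2 then 1

Order 1 then 2:
  1 Stop Lenition: [zupugikno] → [zupuhikno]
  2 Syncope: [zupuhikno] → [zphikno]
  result: [zphikno]
Order 2 then 1:
  2 Syncope: [zupugikno] → [zpgikno]
  1 Stop Lenition: no change — [zpgikno]
  result: [zpgikno]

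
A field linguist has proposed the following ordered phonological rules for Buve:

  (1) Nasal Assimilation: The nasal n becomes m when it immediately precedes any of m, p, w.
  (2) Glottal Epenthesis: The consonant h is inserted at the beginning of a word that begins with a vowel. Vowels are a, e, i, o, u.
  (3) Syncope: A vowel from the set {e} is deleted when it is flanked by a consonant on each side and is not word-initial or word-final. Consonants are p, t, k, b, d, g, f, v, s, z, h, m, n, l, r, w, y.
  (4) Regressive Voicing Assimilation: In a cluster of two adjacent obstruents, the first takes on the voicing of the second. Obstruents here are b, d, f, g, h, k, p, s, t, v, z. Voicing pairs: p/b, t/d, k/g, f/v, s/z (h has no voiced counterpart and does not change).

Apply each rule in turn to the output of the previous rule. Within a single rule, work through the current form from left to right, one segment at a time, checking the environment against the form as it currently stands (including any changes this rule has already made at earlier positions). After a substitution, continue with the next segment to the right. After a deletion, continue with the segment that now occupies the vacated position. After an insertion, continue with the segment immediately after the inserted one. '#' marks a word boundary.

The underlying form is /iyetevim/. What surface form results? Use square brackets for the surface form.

(1) Nasal Assimilation: no change — [iyetevim]
(2) Glottal Epenthesis: [iyetevim] → [hiyetevim]
(3) Syncope: [hiyetevim] → [hiytvim]
(4) Regressive Voicing Assimilation: [hiytvim] → [hiydvim]

[hiydvim]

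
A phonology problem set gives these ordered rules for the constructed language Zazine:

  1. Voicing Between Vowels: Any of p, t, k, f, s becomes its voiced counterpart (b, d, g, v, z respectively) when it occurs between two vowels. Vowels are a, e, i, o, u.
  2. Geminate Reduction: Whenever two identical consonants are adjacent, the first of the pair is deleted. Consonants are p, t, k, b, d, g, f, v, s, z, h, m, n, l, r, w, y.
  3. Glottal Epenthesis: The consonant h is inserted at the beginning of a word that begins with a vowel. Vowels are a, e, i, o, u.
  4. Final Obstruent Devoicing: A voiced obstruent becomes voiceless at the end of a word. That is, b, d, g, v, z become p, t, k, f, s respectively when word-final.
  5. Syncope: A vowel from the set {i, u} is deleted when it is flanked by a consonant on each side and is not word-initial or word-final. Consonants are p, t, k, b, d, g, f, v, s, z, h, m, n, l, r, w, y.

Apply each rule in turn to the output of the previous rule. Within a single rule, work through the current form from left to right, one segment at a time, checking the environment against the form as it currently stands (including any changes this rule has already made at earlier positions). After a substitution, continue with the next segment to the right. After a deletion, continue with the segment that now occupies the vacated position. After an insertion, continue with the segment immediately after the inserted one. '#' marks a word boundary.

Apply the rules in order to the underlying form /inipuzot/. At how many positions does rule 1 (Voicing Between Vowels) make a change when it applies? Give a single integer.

1

1 Voicing Between Vowels: [inipuzot] → [inibuzot]
2 Geminate Reduction: no change — [inibuzot]
3 Glottal Epenthesis: [inibuzot] → [hinibuzot]
4 Final Obstruent Devoicing: no change — [hinibuzot]
5 Syncope: [hinibuzot] → [hnbzot]
Rule 1 changed 1 position(s).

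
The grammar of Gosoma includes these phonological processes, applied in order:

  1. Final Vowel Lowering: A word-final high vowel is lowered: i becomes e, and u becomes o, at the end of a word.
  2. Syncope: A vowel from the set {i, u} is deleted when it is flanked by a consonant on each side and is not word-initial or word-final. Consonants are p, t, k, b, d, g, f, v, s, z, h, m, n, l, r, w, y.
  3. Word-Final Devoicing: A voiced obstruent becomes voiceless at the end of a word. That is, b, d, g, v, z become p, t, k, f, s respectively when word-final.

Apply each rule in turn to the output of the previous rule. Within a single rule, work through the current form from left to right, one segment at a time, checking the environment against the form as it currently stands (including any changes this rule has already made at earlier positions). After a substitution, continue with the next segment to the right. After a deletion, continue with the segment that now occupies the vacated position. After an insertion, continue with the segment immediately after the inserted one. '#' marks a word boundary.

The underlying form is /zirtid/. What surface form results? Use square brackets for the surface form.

1 Final Vowel Lowering: no change — [zirtid]
2 Syncope: [zirtid] → [zrtd]
3 Word-Final Devoicing: [zrtd] → [zrtt]

[zrtt]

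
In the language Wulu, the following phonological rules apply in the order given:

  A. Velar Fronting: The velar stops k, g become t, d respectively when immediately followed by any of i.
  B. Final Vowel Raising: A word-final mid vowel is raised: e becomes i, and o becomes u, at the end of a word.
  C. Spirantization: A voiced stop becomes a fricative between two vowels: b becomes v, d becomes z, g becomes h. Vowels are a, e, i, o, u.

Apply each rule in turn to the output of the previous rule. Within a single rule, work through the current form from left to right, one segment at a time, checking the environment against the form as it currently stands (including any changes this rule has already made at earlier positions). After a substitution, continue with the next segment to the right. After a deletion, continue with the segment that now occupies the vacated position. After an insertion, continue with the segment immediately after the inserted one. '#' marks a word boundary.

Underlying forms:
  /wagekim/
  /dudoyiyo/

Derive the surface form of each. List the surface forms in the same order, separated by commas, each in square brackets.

[wahetim], [duzoyiyu]

/wagekim/:
  A Velar Fronting: [wagekim] → [wagetim]
  B Final Vowel Raising: no change — [wagetim]
  C Spirantization: [wagetim] → [wahetim]
/dudoyiyo/:
  A Velar Fronting: no change — [dudoyiyo]
  B Final Vowel Raising: [dudoyiyo] → [dudoyiyu]
  C Spirantization: [dudoyiyu] → [duzoyiyu]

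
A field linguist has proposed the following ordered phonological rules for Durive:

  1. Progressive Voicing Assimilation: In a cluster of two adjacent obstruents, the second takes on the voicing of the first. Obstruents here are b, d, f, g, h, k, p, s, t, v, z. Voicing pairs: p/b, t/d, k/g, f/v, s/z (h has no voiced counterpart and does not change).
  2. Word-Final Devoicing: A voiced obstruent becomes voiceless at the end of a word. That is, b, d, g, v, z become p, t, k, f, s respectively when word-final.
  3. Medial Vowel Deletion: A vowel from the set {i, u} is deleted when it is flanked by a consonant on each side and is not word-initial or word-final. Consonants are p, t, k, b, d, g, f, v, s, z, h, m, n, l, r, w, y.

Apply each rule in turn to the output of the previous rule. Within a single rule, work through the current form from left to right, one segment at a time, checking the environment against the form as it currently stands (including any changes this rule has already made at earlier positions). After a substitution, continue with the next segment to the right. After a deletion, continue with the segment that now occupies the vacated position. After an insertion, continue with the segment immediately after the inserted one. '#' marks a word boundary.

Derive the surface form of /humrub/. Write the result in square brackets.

1 Progressive Voicing Assimilation: no change — [humrub]
2 Word-Final Devoicing: [humrub] → [humrup]
3 Medial Vowel Deletion: [humrup] → [hmrp]

[hmrp]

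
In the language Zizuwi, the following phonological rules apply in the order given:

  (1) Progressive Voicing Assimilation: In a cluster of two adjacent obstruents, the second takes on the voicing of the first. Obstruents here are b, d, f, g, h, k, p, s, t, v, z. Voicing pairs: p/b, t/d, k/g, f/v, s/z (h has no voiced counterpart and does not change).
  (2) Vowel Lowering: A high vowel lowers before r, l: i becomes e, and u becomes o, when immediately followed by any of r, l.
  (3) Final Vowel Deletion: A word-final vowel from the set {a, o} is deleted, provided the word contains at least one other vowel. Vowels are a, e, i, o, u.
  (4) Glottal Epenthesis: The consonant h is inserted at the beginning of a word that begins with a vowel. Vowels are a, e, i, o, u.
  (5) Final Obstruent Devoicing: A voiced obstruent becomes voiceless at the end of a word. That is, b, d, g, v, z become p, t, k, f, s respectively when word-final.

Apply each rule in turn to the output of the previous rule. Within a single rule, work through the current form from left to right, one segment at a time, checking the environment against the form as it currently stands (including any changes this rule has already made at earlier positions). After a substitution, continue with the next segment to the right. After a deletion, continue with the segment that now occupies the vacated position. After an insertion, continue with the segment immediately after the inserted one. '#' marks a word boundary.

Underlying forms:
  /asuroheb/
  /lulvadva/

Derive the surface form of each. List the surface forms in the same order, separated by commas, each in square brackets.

/asuroheb/:
  (1) Progressive Voicing Assimilation: no change — [asuroheb]
  (2) Vowel Lowering: [asuroheb] → [asoroheb]
  (3) Final Vowel Deletion: no change — [asoroheb]
  (4) Glottal Epenthesis: [asoroheb] → [hasoroheb]
  (5) Final Obstruent Devoicing: [hasoroheb] → [hasorohep]
/lulvadva/:
  (1) Progressive Voicing Assimilation: no change — [lulvadva]
  (2) Vowel Lowering: [lulvadva] → [lolvadva]
  (3) Final Vowel Deletion: [lolvadva] → [lolvadv]
  (4) Glottal Epenthesis: no change — [lolvadv]
  (5) Final Obstruent Devoicing: [lolvadv] → [lolvadf]

[hasorohep], [lolvadf]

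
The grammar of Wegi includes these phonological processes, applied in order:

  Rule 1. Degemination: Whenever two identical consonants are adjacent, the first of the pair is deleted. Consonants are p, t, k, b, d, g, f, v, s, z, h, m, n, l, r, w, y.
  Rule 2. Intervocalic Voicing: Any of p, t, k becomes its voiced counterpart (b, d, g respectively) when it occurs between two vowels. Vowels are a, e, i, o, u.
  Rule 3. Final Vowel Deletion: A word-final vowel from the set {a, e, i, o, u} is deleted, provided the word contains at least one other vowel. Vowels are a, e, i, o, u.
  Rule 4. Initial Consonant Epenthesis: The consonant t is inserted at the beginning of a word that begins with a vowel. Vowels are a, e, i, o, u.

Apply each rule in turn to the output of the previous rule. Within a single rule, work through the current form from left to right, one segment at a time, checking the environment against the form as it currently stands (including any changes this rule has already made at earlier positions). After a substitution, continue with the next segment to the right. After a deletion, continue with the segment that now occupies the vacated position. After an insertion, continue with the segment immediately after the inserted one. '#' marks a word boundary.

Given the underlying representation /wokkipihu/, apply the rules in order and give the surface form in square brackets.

[wogibih]

Rule 1 Degemination: [wokkipihu] → [wokipihu]
Rule 2 Intervocalic Voicing: [wokipihu] → [wogibihu]
Rule 3 Final Vowel Deletion: [wogibihu] → [wogibih]
Rule 4 Initial Consonant Epenthesis: no change — [wogibih]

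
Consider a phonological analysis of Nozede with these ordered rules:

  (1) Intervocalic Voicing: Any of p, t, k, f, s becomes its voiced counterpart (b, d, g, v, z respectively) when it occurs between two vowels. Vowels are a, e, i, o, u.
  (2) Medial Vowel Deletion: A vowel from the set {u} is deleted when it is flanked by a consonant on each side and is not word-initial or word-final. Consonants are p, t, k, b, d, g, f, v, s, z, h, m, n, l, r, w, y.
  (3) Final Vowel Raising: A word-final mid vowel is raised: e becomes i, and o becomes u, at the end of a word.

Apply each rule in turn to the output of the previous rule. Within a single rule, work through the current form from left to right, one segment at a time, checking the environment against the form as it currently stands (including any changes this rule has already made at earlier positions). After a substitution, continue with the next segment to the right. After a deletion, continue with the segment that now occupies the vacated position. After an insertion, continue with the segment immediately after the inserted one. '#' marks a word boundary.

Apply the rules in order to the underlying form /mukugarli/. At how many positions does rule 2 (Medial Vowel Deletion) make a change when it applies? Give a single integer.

2

(1) Intervocalic Voicing: [mukugarli] → [mugugarli]
(2) Medial Vowel Deletion: [mugugarli] → [mggarli]
(3) Final Vowel Raising: no change — [mggarli]
Rule 2 changed 2 position(s).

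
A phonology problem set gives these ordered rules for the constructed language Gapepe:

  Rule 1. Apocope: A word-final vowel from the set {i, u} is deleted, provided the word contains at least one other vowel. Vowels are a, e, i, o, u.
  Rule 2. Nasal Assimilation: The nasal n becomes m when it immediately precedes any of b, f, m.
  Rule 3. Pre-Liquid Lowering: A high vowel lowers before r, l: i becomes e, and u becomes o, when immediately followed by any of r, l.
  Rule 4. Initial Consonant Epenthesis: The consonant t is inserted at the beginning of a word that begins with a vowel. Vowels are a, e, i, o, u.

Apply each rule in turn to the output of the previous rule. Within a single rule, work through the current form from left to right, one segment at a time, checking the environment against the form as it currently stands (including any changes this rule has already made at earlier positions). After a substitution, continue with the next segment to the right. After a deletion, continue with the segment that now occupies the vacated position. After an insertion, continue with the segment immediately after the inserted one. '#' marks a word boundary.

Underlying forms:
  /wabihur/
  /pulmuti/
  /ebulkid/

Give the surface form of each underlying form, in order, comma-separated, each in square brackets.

/wabihur/:
  Rule 1 Apocope: no change — [wabihur]
  Rule 2 Nasal Assimilation: no change — [wabihur]
  Rule 3 Pre-Liquid Lowering: [wabihur] → [wabihor]
  Rule 4 Initial Consonant Epenthesis: no change — [wabihor]
/pulmuti/:
  Rule 1 Apocope: [pulmuti] → [pulmut]
  Rule 2 Nasal Assimilation: no change — [pulmut]
  Rule 3 Pre-Liquid Lowering: [pulmut] → [polmut]
  Rule 4 Initial Consonant Epenthesis: no change — [polmut]
/ebulkid/:
  Rule 1 Apocope: no change — [ebulkid]
  Rule 2 Nasal Assimilation: no change — [ebulkid]
  Rule 3 Pre-Liquid Lowering: [ebulkid] → [ebolkid]
  Rule 4 Initial Consonant Epenthesis: [ebolkid] → [tebolkid]

[wabihor], [polmut], [tebolkid]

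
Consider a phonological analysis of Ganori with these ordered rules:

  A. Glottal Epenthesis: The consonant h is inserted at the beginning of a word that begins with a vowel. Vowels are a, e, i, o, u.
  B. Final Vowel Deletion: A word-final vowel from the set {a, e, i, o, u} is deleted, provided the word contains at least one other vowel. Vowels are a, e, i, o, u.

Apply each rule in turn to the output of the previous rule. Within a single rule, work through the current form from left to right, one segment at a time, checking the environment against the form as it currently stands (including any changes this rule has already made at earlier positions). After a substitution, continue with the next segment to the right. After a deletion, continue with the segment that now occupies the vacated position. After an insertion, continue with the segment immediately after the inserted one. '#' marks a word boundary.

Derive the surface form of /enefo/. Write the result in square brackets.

[henef]

A Glottal Epenthesis: [enefo] → [henefo]
B Final Vowel Deletion: [henefo] → [henef]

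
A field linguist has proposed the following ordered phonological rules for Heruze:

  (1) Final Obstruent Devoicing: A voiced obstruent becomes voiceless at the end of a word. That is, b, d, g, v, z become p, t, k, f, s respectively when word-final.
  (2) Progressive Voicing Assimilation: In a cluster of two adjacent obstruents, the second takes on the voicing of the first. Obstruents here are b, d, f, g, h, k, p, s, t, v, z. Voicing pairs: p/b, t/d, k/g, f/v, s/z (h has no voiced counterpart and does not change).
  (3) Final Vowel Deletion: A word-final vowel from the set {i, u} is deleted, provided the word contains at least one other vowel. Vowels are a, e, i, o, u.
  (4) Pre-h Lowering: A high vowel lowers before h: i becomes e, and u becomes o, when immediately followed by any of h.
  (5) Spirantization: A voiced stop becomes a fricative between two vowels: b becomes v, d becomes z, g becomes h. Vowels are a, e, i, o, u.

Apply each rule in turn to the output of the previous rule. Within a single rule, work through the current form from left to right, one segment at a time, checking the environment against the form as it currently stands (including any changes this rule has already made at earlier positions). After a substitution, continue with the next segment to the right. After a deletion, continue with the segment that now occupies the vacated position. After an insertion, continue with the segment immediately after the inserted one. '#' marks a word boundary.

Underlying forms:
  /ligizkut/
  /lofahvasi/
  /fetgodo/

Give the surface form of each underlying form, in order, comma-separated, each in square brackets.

/ligizkut/:
  (1) Final Obstruent Devoicing: no change — [ligizkut]
  (2) Progressive Voicing Assimilation: [ligizkut] → [ligizgut]
  (3) Final Vowel Deletion: no change — [ligizgut]
  (4) Pre-h Lowering: no change — [ligizgut]
  (5) Spirantization: [ligizgut] → [lihizgut]
/lofahvasi/:
  (1) Final Obstruent Devoicing: no change — [lofahvasi]
  (2) Progressive Voicing Assimilation: [lofahvasi] → [lofahfasi]
  (3) Final Vowel Deletion: [lofahfasi] → [lofahfas]
  (4) Pre-h Lowering: no change — [lofahfas]
  (5) Spirantization: no change — [lofahfas]
/fetgodo/:
  (1) Final Obstruent Devoicing: no change — [fetgodo]
  (2) Progressive Voicing Assimilation: [fetgodo] → [fetkodo]
  (3) Final Vowel Deletion: no change — [fetkodo]
  (4) Pre-h Lowering: no change — [fetkodo]
  (5) Spirantization: [fetkodo] → [fetkozo]

[lihizgut], [lofahfas], [fetkozo]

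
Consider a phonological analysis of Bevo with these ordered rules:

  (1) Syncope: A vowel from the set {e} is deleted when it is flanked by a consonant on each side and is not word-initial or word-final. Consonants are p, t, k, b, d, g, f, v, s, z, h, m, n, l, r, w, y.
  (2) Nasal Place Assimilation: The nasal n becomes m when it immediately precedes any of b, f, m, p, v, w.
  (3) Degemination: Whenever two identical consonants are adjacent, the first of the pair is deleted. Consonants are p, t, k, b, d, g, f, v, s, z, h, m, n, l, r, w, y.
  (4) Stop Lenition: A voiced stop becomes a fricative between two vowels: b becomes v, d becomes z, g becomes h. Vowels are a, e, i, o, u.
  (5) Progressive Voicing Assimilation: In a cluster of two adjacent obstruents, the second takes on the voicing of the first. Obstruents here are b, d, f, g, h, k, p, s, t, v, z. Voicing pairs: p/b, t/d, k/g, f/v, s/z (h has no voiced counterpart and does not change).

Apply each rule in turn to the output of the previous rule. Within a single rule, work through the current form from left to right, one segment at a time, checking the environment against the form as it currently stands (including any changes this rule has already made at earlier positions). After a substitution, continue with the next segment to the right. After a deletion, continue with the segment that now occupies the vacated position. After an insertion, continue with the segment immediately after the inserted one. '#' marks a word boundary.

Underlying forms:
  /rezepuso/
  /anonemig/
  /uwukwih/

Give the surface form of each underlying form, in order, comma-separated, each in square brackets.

[rzbuso], [anomig], [uwukwih]

/rezepuso/:
  (1) Syncope: [rezepuso] → [rzpuso]
  (2) Nasal Place Assimilation: no change — [rzpuso]
  (3) Degemination: no change — [rzpuso]
  (4) Stop Lenition: no change — [rzpuso]
  (5) Progressive Voicing Assimilation: [rzpuso] → [rzbuso]
/anonemig/:
  (1) Syncope: [anonemig] → [anonmig]
  (2) Nasal Place Assimilation: [anonmig] → [anommig]
  (3) Degemination: [anommig] → [anomig]
  (4) Stop Lenition: no change — [anomig]
  (5) Progressive Voicing Assimilation: no change — [anomig]
/uwukwih/:
  (1) Syncope: no change — [uwukwih]
  (2) Nasal Place Assimilation: no change — [uwukwih]
  (3) Degemination: no change — [uwukwih]
  (4) Stop Lenition: no change — [uwukwih]
  (5) Progressive Voicing Assimilation: no change — [uwukwih]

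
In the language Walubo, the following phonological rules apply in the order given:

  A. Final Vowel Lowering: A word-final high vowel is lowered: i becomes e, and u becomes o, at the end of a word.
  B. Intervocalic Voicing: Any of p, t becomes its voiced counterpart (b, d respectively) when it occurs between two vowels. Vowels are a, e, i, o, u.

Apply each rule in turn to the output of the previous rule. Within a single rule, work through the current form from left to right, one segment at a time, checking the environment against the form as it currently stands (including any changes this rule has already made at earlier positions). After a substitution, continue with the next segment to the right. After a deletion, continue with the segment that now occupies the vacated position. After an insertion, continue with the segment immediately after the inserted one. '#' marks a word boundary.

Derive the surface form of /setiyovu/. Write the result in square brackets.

[sediyovo]

A Final Vowel Lowering: [setiyovu] → [setiyovo]
B Intervocalic Voicing: [setiyovo] → [sediyovo]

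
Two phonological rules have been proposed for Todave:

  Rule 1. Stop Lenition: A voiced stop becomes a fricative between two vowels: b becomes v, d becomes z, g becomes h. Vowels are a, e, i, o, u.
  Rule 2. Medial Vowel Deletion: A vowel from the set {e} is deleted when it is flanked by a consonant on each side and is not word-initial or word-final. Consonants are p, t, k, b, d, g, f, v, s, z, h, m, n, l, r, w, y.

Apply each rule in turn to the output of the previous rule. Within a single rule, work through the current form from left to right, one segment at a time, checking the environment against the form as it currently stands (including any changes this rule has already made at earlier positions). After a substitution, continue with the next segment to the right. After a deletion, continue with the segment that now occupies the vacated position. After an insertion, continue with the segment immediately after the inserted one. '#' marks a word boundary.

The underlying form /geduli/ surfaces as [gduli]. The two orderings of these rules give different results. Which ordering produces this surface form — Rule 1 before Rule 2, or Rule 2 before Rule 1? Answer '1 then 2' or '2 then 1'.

2 then 1

Order 1 then 2:
  1 Stop Lenition: [geduli] → [gezuli]
  2 Medial Vowel Deletion: [gezuli] → [gzuli]
  result: [gzuli]
Order 2 then 1:
  2 Medial Vowel Deletion: [geduli] → [gduli]
  1 Stop Lenition: no change — [gduli]
  result: [gduli]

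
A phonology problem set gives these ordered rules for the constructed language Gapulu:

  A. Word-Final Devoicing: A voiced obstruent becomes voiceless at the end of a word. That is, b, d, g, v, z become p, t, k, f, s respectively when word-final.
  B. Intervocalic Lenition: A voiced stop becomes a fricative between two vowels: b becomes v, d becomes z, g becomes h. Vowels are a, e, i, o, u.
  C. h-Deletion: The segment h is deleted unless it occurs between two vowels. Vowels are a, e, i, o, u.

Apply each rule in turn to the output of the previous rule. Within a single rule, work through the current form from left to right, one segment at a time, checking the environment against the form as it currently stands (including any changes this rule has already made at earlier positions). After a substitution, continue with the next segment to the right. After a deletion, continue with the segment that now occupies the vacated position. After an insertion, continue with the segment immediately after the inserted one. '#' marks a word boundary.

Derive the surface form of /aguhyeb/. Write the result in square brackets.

[ahuyep]

A Word-Final Devoicing: [aguhyeb] → [aguhyep]
B Intervocalic Lenition: [aguhyep] → [ahuhyep]
C h-Deletion: [ahuhyep] → [ahuyep]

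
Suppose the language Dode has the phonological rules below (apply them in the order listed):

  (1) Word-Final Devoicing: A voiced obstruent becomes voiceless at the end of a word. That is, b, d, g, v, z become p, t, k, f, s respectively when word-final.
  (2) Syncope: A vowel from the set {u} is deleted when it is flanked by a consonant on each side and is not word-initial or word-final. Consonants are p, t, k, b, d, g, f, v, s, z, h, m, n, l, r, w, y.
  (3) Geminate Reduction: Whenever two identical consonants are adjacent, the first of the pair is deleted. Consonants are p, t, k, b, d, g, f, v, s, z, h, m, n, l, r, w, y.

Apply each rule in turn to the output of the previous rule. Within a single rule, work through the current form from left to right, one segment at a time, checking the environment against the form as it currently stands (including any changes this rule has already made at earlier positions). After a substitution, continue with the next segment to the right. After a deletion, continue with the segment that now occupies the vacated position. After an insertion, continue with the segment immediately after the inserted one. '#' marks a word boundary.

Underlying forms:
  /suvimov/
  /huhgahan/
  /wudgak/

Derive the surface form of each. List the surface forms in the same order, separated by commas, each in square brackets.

[svimof], [hgahan], [wdgak]

/suvimov/:
  (1) Word-Final Devoicing: [suvimov] → [suvimof]
  (2) Syncope: [suvimof] → [svimof]
  (3) Geminate Reduction: no change — [svimof]
/huhgahan/:
  (1) Word-Final Devoicing: no change — [huhgahan]
  (2) Syncope: [huhgahan] → [hhgahan]
  (3) Geminate Reduction: [hhgahan] → [hgahan]
/wudgak/:
  (1) Word-Final Devoicing: no change — [wudgak]
  (2) Syncope: [wudgak] → [wdgak]
  (3) Geminate Reduction: no change — [wdgak]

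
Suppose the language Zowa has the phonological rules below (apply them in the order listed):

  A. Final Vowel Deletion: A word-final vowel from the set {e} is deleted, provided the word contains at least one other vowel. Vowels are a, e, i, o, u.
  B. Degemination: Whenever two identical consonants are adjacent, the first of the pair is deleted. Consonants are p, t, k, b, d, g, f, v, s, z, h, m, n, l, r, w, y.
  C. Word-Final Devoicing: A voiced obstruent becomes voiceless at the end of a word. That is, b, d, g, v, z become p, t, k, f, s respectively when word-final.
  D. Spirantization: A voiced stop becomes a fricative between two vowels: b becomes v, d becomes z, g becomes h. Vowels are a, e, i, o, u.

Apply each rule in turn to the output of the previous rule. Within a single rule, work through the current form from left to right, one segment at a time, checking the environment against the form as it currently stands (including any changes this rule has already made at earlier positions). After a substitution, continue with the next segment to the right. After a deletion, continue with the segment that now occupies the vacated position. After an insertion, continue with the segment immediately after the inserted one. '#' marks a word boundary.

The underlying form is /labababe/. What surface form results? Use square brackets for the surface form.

A Final Vowel Deletion: [labababe] → [lababab]
B Degemination: no change — [lababab]
C Word-Final Devoicing: [lababab] → [lababap]
D Spirantization: [lababap] → [lavavap]

[lavavap]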